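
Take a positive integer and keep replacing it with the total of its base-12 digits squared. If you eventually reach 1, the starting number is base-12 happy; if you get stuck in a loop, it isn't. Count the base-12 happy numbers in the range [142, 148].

142: 142 → 221 → 62 → 29 → 29  (repeats 29)
143: 143 → 242 → 69 → 106 → 164 → 66 → 61 → 26 → 8 → 64 → 41 → 34 → 104 → 128 → 164  (repeats 164)
144: 144 → 1  (reaches 1)
145: 145 → 2 → 4 → 16 → 17 → 26 → 8 → 64 → 41 → 34 → 104 → 128 → 164 → 66 → 61 → 26  (repeats 26)
146: 146 → 5 → 25 → 5  (repeats 5)
147: 147 → 10 → 100 → 80 → 100  (repeats 100)
148: 148 → 17 → 26 → 8 → 64 → 41 → 34 → 104 → 128 → 164 → 66 → 61 → 26  (repeats 26)
base-12 happy: 144

1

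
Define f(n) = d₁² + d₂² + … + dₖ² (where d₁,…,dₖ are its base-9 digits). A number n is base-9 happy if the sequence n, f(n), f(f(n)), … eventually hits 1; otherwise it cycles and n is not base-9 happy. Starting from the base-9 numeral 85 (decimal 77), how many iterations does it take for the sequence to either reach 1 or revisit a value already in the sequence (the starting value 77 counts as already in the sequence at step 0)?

77 = (8,5)_9 → 8² + 5² = 64 + 25 = 89
89 = (1,0,8)_9 → 1² + 0² + 8² = 1 + 0 + 64 = 65
65 = (7,2)_9 → 7² + 2² = 49 + 4 = 53
53 = (5,8)_9 → 5² + 8² = 25 + 64 = 89  — 89 repeats.
That took 4 steps.

4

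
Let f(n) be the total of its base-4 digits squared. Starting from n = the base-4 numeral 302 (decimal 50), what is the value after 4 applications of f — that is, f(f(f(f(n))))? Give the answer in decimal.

4

50 = (3,0,2)_4 → 3² + 0² + 2² = 9 + 0 + 4 = 13
13 = (3,1)_4 → 3² + 1² = 9 + 1 = 10
10 = (2,2)_4 → 2² + 2² = 4 + 4 = 8
8 = (2,0)_4 → 2² + 0² = 4 + 0 = 4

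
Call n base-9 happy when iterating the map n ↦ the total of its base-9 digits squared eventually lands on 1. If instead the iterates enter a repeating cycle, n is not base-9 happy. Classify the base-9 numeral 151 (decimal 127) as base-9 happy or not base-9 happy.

base-9 happy

127 = (1,5,1)_9 → 1² + 5² + 1² = 27
27 = (3,0)_9 → 3² + 0² = 9
9 = (1,0)_9 → 1² + 0² = 1  — reached 1.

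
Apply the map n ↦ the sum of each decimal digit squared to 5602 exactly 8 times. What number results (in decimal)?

20

5602 → 65
65 → 61
61 → 37
37 → 58
58 → 89
89 → 145
145 → 42
42 → 20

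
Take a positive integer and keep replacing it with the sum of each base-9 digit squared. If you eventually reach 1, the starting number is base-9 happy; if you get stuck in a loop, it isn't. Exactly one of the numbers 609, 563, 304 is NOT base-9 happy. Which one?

609: 609 → 101 → 9 → 1  — reaches 1 (base-9 happy)
563: 563 → 125 → 81 → 1  — reaches 1 (base-9 happy)
304: 304 → 94 → 18 → 4 → 16 → 50 → 50  — repeats 50 (not base-9 happy)

304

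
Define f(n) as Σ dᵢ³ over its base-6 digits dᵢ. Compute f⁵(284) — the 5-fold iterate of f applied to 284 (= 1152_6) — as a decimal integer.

3

284 = (1,1,5,2)_6 → 1³ + 1³ + 5³ + 2³ = 1 + 1 + 125 + 8 = 135
135 = (3,4,3)_6 → 3³ + 4³ + 3³ = 27 + 64 + 27 = 118
118 = (3,1,4)_6 → 3³ + 1³ + 4³ = 27 + 1 + 64 = 92
92 = (2,3,2)_6 → 2³ + 3³ + 2³ = 8 + 27 + 8 = 43
43 = (1,1,1)_6 → 1³ + 1³ + 1³ = 1 + 1 + 1 = 3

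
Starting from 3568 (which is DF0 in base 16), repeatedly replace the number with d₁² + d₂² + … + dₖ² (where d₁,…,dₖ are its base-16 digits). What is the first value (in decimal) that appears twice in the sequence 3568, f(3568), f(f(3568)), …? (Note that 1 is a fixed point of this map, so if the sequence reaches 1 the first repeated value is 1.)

3568 = (13,15,0)_16 → 13² + 15² + 0² = 169 + 225 + 0 = 394
394 = (1,8,10)_16 → 1² + 8² + 10² = 1 + 64 + 100 = 165
165 = (10,5)_16 → 10² + 5² = 100 + 25 = 125
125 = (7,13)_16 → 7² + 13² = 49 + 169 = 218
218 = (13,10)_16 → 13² + 10² = 169 + 100 = 269
269 = (1,0,13)_16 → 1² + 0² + 13² = 1 + 0 + 169 = 170
170 = (10,10)_16 → 10² + 10² = 100 + 100 = 200
200 = (12,8)_16 → 12² + 8² = 144 + 64 = 208
208 = (13,0)_16 → 13² + 0² = 169 + 0 = 169
169 = (10,9)_16 → 10² + 9² = 100 + 81 = 181
181 = (11,5)_16 → 11² + 5² = 121 + 25 = 146
146 = (9,2)_16 → 9² + 2² = 81 + 4 = 85
85 = (5,5)_16 → 5² + 5² = 25 + 25 = 50
50 = (3,2)_16 → 3² + 2² = 9 + 4 = 13
13 = (13)_16 → 13² = 169  — 169 already appeared earlier.

169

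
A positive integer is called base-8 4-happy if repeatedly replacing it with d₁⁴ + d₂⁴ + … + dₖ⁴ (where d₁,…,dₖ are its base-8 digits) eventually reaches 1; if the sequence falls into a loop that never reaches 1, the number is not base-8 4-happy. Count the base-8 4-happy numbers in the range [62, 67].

62: 62 → 3697 → 3699 → 3779 → 2563 → 706 → 98 → 273 → 273  (repeats 273)
63: 63 → 4802 → 99 → 338 → 657 → 34 → 272 → 272  (repeats 272)
64: 64 → 1  (reaches 1)
65: 65 → 2 → 16 → 16  (repeats 16)
66: 66 → 17 → 17  (repeats 17)
67: 67 → 82 → 33 → 257 → 257  (repeats 257)
base-8 4-happy: 64

1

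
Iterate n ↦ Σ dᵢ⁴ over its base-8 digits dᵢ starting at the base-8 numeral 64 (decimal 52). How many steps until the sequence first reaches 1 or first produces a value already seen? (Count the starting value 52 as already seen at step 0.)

52 = (6,4)_8 → 6⁴ + 4⁴ = 1296 + 256 = 1552
1552 = (3,0,2,0)_8 → 3⁴ + 0⁴ + 2⁴ + 0⁴ = 81 + 0 + 16 + 0 = 97
97 = (1,4,1)_8 → 1⁴ + 4⁴ + 1⁴ = 1 + 256 + 1 = 258
258 = (4,0,2)_8 → 4⁴ + 0⁴ + 2⁴ = 256 + 0 + 16 = 272
272 = (4,2,0)_8 → 4⁴ + 2⁴ + 0⁴ = 256 + 16 + 0 = 272  — 272 repeats.
That took 5 steps.

5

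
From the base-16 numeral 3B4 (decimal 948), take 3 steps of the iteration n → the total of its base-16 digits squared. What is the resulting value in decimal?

50

948 = (3,11,4)_16 → 146
146 = (9,2)_16 → 85
85 = (5,5)_16 → 50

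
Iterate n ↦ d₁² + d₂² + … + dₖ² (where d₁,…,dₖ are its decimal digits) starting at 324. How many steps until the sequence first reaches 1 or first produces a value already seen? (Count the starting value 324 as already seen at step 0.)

11

324 → 3² + 2² + 4² = 29
29 → 2² + 9² = 85
85 → 8² + 5² = 89
89 → 8² + 9² = 145
145 → 1² + 4² + 5² = 42
42 → 4² + 2² = 20
20 → 2² + 0² = 4
4 → 4² = 16
16 → 1² + 6² = 37
37 → 3² + 7² = 58
58 → 5² + 8² = 89  — 89 repeats.
That took 11 steps.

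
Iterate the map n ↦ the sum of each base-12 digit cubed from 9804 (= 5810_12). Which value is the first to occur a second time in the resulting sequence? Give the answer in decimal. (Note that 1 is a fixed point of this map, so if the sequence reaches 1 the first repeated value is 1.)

1

9804 = (5,8,1,0)_12 → 5³ + 8³ + 1³ + 0³ = 125 + 512 + 1 + 0 = 638
638 = (4,5,2)_12 → 4³ + 5³ + 2³ = 64 + 125 + 8 = 197
197 = (1,4,5)_12 → 1³ + 4³ + 5³ = 1 + 64 + 125 = 190
190 = (1,3,10)_12 → 1³ + 3³ + 10³ = 1 + 27 + 1000 = 1028
1028 = (7,1,8)_12 → 7³ + 1³ + 8³ = 343 + 1 + 512 = 856
856 = (5,11,4)_12 → 5³ + 11³ + 4³ = 125 + 1331 + 64 = 1520
1520 = (10,6,8)_12 → 10³ + 6³ + 8³ = 1000 + 216 + 512 = 1728
1728 = (1,0,0,0)_12 → 1³ + 0³ + 0³ + 0³ = 1 + 0 + 0 + 0 = 1  — reached the fixed point 1.
1 → 1, so 1 is the first repeated value.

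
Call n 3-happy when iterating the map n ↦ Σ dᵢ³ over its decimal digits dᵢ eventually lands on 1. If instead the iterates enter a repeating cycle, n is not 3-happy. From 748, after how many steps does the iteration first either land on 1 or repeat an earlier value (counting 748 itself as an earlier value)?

3

748 → 7³ + 4³ + 8³ = 343 + 64 + 512 = 919
919 → 9³ + 1³ + 9³ = 729 + 1 + 729 = 1459
1459 → 1³ + 4³ + 5³ + 9³ = 1 + 64 + 125 + 729 = 919  — 919 repeats.
That took 3 steps.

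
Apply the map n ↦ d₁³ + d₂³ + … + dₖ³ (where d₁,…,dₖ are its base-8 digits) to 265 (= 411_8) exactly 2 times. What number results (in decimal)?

265 = (4,1,1)_8 → 4³ + 1³ + 1³ = 66
66 = (1,0,2)_8 → 1³ + 0³ + 2³ = 9

9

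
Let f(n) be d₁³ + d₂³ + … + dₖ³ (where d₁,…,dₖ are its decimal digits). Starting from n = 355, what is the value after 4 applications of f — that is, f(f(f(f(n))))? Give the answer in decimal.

730

355 → 3³ + 5³ + 5³ = 27 + 125 + 125 = 277
277 → 2³ + 7³ + 7³ = 8 + 343 + 343 = 694
694 → 6³ + 9³ + 4³ = 216 + 729 + 64 = 1009
1009 → 1³ + 0³ + 0³ + 9³ = 1 + 0 + 0 + 729 = 730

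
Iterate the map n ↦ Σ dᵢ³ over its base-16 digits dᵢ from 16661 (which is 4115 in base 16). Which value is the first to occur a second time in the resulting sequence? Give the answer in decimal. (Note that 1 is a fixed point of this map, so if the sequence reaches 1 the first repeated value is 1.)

16661 = (4,1,1,5)_16 → 4³ + 1³ + 1³ + 5³ = 191
191 = (11,15)_16 → 11³ + 15³ = 4706
4706 = (1,2,6,2)_16 → 1³ + 2³ + 6³ + 2³ = 233
233 = (14,9)_16 → 14³ + 9³ = 3473
3473 = (13,9,1)_16 → 13³ + 9³ + 1³ = 2927
2927 = (11,6,15)_16 → 11³ + 6³ + 15³ = 4922
4922 = (1,3,3,10)_16 → 1³ + 3³ + 3³ + 10³ = 1055
1055 = (4,1,15)_16 → 4³ + 1³ + 15³ = 3440
3440 = (13,7,0)_16 → 13³ + 7³ + 0³ = 2540
2540 = (9,14,12)_16 → 9³ + 14³ + 12³ = 5201
5201 = (1,4,5,1)_16 → 1³ + 4³ + 5³ + 1³ = 191  — 191 already appeared earlier.

191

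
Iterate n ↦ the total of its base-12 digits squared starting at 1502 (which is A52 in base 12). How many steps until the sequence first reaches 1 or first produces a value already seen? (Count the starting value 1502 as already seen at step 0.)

11

1502 = (10,5,2)_12 → 10² + 5² + 2² = 100 + 25 + 4 = 129
129 = (10,9)_12 → 10² + 9² = 100 + 81 = 181
181 = (1,3,1)_12 → 1² + 3² + 1² = 1 + 9 + 1 = 11
11 = (11)_12 → 11² = 121
121 = (10,1)_12 → 10² + 1² = 100 + 1 = 101
101 = (8,5)_12 → 8² + 5² = 64 + 25 = 89
89 = (7,5)_12 → 7² + 5² = 49 + 25 = 74
74 = (6,2)_12 → 6² + 2² = 36 + 4 = 40
40 = (3,4)_12 → 3² + 4² = 9 + 16 = 25
25 = (2,1)_12 → 2² + 1² = 4 + 1 = 5
5 = (5)_12 → 5² = 25  — 25 repeats.
That took 11 steps.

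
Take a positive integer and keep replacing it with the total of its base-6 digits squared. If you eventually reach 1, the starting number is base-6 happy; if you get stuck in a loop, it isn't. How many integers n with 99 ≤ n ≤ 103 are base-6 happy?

1

99: 99 → 29 → 41 → 26 → 20 → 13 → 5 → 25 → 17 → 29  — not base-6 happy
100: 100 → 36 → 1  — base-6 happy
101: 101 → 45 → 11 → 26 → 20 → 13 → 5 → 25 → 17 → 29 → 41 → 26  — not base-6 happy
102: 102 → 29 → 41 → 26 → 20 → 13 → 5 → 25 → 17 → 29  — not base-6 happy
103: 103 → 30 → 25 → 17 → 29 → 41 → 26 → 20 → 13 → 5 → 25  — not base-6 happy
base-6 happy: 100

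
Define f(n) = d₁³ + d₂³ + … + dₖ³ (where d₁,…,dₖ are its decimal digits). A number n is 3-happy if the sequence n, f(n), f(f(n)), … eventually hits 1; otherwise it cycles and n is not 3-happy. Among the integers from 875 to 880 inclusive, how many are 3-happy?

875: 875 → 980 → 1241 → 74 → 407 → 407  (repeats 407)
876: 876 → 1071 → 345 → 216 → 225 → 141 → 66 → 432 → 99 → 1458 → 702 → 351 → 153 → 153  (repeats 153)
877: 877 → 1198 → 1243 → 100 → 1  (reaches 1)
878: 878 → 1367 → 587 → 980 → 1241 → 74 → 407 → 407  (repeats 407)
879: 879 → 1584 → 702 → 351 → 153 → 153  (repeats 153)
880: 880 → 1024 → 73 → 370 → 370  (repeats 370)
3-happy: 877

1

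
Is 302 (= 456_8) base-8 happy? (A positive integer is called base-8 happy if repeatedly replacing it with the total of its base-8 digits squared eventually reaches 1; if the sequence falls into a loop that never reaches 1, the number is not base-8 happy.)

base-8 happy

302 = (4,5,6)_8 → 4² + 5² + 6² = 77
77 = (1,1,5)_8 → 1² + 1² + 5² = 27
27 = (3,3)_8 → 3² + 3² = 18
18 = (2,2)_8 → 2² + 2² = 8
8 = (1,0)_8 → 1² + 0² = 1  — reached 1.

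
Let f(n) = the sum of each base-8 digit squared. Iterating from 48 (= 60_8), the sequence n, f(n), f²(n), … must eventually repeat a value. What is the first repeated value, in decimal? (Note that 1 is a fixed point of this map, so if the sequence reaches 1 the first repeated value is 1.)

48 = (6,0)_8 → 6² + 0² = 36
36 = (4,4)_8 → 4² + 4² = 32
32 = (4,0)_8 → 4² + 0² = 16
16 = (2,0)_8 → 2² + 0² = 4
4 = (4)_8 → 4² = 16  — 16 already appeared earlier.

16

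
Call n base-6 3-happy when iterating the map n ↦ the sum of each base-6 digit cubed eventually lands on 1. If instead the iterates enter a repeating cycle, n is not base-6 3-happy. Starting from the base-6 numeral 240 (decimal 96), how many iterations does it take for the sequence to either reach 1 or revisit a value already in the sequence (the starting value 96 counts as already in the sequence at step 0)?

96 = (2,4,0)_6 → 2³ + 4³ + 0³ = 8 + 64 + 0 = 72
72 = (2,0,0)_6 → 2³ + 0³ + 0³ = 8 + 0 + 0 = 8
8 = (1,2)_6 → 1³ + 2³ = 1 + 8 = 9
9 = (1,3)_6 → 1³ + 3³ = 1 + 27 = 28
28 = (4,4)_6 → 4³ + 4³ = 64 + 64 = 128
128 = (3,3,2)_6 → 3³ + 3³ + 2³ = 27 + 27 + 8 = 62
62 = (1,4,2)_6 → 1³ + 4³ + 2³ = 1 + 64 + 8 = 73
73 = (2,0,1)_6 → 2³ + 0³ + 1³ = 8 + 0 + 1 = 9  — 9 repeats.
That took 8 steps.

8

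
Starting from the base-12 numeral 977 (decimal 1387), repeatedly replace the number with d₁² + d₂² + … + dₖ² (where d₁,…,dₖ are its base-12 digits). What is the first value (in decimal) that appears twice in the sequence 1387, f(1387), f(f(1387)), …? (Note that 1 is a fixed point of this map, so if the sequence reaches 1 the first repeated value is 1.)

5

1387 = (9,7,7)_12 → 9² + 7² + 7² = 81 + 49 + 49 = 179
179 = (1,2,11)_12 → 1² + 2² + 11² = 1 + 4 + 121 = 126
126 = (10,6)_12 → 10² + 6² = 100 + 36 = 136
136 = (11,4)_12 → 11² + 4² = 121 + 16 = 137
137 = (11,5)_12 → 11² + 5² = 121 + 25 = 146
146 = (1,0,2)_12 → 1² + 0² + 2² = 1 + 0 + 4 = 5
5 = (5)_12 → 5² = 25
25 = (2,1)_12 → 2² + 1² = 4 + 1 = 5  — 5 already appeared earlier.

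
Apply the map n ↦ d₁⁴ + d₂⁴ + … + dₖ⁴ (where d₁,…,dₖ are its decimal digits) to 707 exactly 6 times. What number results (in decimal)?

13139

707 → 7⁴ + 0⁴ + 7⁴ = 2401 + 0 + 2401 = 4802
4802 → 4⁴ + 8⁴ + 0⁴ + 2⁴ = 256 + 4096 + 0 + 16 = 4368
4368 → 4⁴ + 3⁴ + 6⁴ + 8⁴ = 256 + 81 + 1296 + 4096 = 5729
5729 → 5⁴ + 7⁴ + 2⁴ + 9⁴ = 625 + 2401 + 16 + 6561 = 9603
9603 → 9⁴ + 6⁴ + 0⁴ + 3⁴ = 6561 + 1296 + 0 + 81 = 7938
7938 → 7⁴ + 9⁴ + 3⁴ + 8⁴ = 2401 + 6561 + 81 + 4096 = 13139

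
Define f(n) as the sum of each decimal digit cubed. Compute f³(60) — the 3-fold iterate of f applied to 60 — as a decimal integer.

60 → 6³ + 0³ = 216
216 → 2³ + 1³ + 6³ = 225
225 → 2³ + 2³ + 5³ = 141

141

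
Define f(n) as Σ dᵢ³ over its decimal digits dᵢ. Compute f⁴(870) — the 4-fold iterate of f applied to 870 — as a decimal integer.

870 → 855
855 → 762
762 → 567
567 → 684

684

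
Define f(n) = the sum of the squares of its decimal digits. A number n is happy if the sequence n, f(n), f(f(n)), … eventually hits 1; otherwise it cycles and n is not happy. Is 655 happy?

happy

655 → 6² + 5² + 5² = 36 + 25 + 25 = 86
86 → 8² + 6² = 64 + 36 = 100
100 → 1² + 0² + 0² = 1 + 0 + 0 = 1  — reached 1.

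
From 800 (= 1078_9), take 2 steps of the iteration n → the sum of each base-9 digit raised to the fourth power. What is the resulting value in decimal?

800 = (1,0,7,8)_9 → 1⁴ + 0⁴ + 7⁴ + 8⁴ = 6498
6498 = (8,8,2,0)_9 → 8⁴ + 8⁴ + 2⁴ + 0⁴ = 8208

8208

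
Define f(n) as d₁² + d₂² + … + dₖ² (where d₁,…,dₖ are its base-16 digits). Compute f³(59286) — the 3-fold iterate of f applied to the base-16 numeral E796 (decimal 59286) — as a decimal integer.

145

59286 = (14,7,9,6)_16 → 14² + 7² + 9² + 6² = 362
362 = (1,6,10)_16 → 1² + 6² + 10² = 137
137 = (8,9)_16 → 8² + 9² = 145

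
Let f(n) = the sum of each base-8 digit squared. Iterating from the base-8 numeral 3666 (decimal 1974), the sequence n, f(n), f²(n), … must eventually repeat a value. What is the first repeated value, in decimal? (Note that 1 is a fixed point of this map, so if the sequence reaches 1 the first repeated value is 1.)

25

1974 = (3,6,6,6)_8 → 3² + 6² + 6² + 6² = 117
117 = (1,6,5)_8 → 1² + 6² + 5² = 62
62 = (7,6)_8 → 7² + 6² = 85
85 = (1,2,5)_8 → 1² + 2² + 5² = 30
30 = (3,6)_8 → 3² + 6² = 45
45 = (5,5)_8 → 5² + 5² = 50
50 = (6,2)_8 → 6² + 2² = 40
40 = (5,0)_8 → 5² + 0² = 25
25 = (3,1)_8 → 3² + 1² = 10
10 = (1,2)_8 → 1² + 2² = 5
5 = (5)_8 → 5² = 25  — 25 already appeared earlier.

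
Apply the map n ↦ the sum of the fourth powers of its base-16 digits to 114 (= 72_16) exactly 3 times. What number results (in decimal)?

114 = (7,2)_16 → 2417
2417 = (9,7,1)_16 → 8963
8963 = (2,3,0,3)_16 → 178

178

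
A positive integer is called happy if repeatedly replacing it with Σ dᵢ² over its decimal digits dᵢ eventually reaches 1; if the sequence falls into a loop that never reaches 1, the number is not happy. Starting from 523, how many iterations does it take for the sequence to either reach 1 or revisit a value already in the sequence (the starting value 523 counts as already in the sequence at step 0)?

523 → 5² + 2² + 3² = 25 + 4 + 9 = 38
38 → 3² + 8² = 9 + 64 = 73
73 → 7² + 3² = 49 + 9 = 58
58 → 5² + 8² = 25 + 64 = 89
89 → 8² + 9² = 64 + 81 = 145
145 → 1² + 4² + 5² = 1 + 16 + 25 = 42
42 → 4² + 2² = 16 + 4 = 20
20 → 2² + 0² = 4 + 0 = 4
4 → 4² = 16
16 → 1² + 6² = 1 + 36 = 37
37 → 3² + 7² = 9 + 49 = 58  — 58 repeats.
That took 11 steps.

11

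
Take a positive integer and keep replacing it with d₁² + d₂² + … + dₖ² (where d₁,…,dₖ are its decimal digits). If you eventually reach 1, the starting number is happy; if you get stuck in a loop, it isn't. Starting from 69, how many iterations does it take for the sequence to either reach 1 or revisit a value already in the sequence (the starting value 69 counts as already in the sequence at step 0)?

69 → 117
117 → 51
51 → 26
26 → 40
40 → 16
16 → 37
37 → 58
58 → 89
89 → 145
145 → 42
42 → 20
20 → 4
4 → 16  — 16 repeats.
That took 13 steps.

13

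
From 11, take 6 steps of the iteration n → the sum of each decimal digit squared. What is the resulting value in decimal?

89

11 → 1² + 1² = 2
2 → 2² = 4
4 → 4² = 16
16 → 1² + 6² = 37
37 → 3² + 7² = 58
58 → 5² + 8² = 89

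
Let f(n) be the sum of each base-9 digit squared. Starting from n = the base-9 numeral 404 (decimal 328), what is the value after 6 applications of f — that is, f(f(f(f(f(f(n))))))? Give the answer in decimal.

328 = (4,0,4)_9 → 4² + 0² + 4² = 32
32 = (3,5)_9 → 3² + 5² = 34
34 = (3,7)_9 → 3² + 7² = 58
58 = (6,4)_9 → 6² + 4² = 52
52 = (5,7)_9 → 5² + 7² = 74
74 = (8,2)_9 → 8² + 2² = 68

68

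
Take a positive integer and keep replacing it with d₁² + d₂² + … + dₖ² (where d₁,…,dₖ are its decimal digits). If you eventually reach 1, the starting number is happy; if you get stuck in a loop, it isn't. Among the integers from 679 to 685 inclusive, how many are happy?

679: 679 → 166 → 73 → 58 → 89 → 145 → 42 → 20 → 4 → 16 → 37 → 58  — not happy
680: 680 → 100 → 1  — happy
681: 681 → 101 → 2 → 4 → 16 → 37 → 58 → 89 → 145 → 42 → 20 → 4  — not happy
682: 682 → 104 → 17 → 50 → 25 → 29 → 85 → 89 → 145 → 42 → 20 → 4 → 16 → 37 → 58 → 89  — not happy
683: 683 → 109 → 82 → 68 → 100 → 1  — happy
684: 684 → 116 → 38 → 73 → 58 → 89 → 145 → 42 → 20 → 4 → 16 → 37 → 58  — not happy
685: 685 → 125 → 30 → 9 → 81 → 65 → 61 → 37 → 58 → 89 → 145 → 42 → 20 → 4 → 16 → 37  — not happy
happy: 680, 683

2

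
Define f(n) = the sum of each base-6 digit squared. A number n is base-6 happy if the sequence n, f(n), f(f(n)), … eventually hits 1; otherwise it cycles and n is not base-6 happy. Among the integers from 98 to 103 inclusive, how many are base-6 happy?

98: 98 → 24 → 16 → 20 → 13 → 5 → 25 → 17 → 29 → 41 → 26 → 20  — not base-6 happy
99: 99 → 29 → 41 → 26 → 20 → 13 → 5 → 25 → 17 → 29  — not base-6 happy
100: 100 → 36 → 1  — base-6 happy
101: 101 → 45 → 11 → 26 → 20 → 13 → 5 → 25 → 17 → 29 → 41 → 26  — not base-6 happy
102: 102 → 29 → 41 → 26 → 20 → 13 → 5 → 25 → 17 → 29  — not base-6 happy
103: 103 → 30 → 25 → 17 → 29 → 41 → 26 → 20 → 13 → 5 → 25  — not base-6 happy
base-6 happy: 100

1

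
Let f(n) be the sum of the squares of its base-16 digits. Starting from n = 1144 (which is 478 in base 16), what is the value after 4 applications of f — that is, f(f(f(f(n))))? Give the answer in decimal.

2

1144 = (4,7,8)_16 → 4² + 7² + 8² = 16 + 49 + 64 = 129
129 = (8,1)_16 → 8² + 1² = 64 + 1 = 65
65 = (4,1)_16 → 4² + 1² = 16 + 1 = 17
17 = (1,1)_16 → 1² + 1² = 1 + 1 = 2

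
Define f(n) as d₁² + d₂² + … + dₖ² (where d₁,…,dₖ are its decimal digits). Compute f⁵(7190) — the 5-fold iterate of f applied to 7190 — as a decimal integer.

16

7190 → 7² + 1² + 9² + 0² = 131
131 → 1² + 3² + 1² = 11
11 → 1² + 1² = 2
2 → 2² = 4
4 → 4² = 16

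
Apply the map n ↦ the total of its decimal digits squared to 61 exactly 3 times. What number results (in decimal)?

61 → 6² + 1² = 36 + 1 = 37
37 → 3² + 7² = 9 + 49 = 58
58 → 5² + 8² = 25 + 64 = 89

89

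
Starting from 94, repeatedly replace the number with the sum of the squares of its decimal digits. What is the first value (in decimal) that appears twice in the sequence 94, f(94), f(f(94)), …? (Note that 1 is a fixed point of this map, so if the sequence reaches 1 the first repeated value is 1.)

94 → 9² + 4² = 97
97 → 9² + 7² = 130
130 → 1² + 3² + 0² = 10
10 → 1² + 0² = 1  — reached the fixed point 1.
1 → 1, so 1 is the first repeated value.

1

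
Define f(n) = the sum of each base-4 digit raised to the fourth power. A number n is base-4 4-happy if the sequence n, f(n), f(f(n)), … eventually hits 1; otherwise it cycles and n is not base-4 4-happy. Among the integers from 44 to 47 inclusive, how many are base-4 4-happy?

2

44: 44 → 97 → 18 → 17 → 2 → 16 → 1  (reaches 1)
45: 45 → 98 → 33 → 17 → 2 → 16 → 1  (reaches 1)
46: 46 → 113 → 83 → 83  (repeats 83)
47: 47 → 178 → 113 → 83 → 83  (repeats 83)
base-4 4-happy: 44, 45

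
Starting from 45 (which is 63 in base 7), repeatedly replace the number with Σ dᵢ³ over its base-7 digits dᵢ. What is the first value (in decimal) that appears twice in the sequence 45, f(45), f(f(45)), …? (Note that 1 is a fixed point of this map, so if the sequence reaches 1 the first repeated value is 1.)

45 = (6,3)_7 → 243
243 = (4,6,5)_7 → 405
405 = (1,1,1,6)_7 → 219
219 = (4,3,2)_7 → 99
99 = (2,0,1)_7 → 9
9 = (1,2)_7 → 9  — 9 already appeared earlier.

9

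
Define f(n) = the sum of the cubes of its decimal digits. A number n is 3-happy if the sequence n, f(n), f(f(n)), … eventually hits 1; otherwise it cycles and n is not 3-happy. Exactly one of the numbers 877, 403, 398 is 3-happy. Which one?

877: 877 → 1198 → 1243 → 100 → 1  — reaches 1 (3-happy)
403: 403 → 91 → 730 → 370 → 370  — repeats 370 (not 3-happy)
398: 398 → 1268 → 737 → 713 → 371 → 371  — repeats 371 (not 3-happy)

877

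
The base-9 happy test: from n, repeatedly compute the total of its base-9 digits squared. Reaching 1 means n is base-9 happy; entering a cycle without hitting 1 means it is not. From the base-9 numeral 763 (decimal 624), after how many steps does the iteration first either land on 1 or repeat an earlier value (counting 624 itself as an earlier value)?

624 = (7,6,3)_9 → 7² + 6² + 3² = 94
94 = (1,1,4)_9 → 1² + 1² + 4² = 18
18 = (2,0)_9 → 2² + 0² = 4
4 = (4)_9 → 4² = 16
16 = (1,7)_9 → 1² + 7² = 50
50 = (5,5)_9 → 5² + 5² = 50  — 50 repeats.
That took 6 steps.

6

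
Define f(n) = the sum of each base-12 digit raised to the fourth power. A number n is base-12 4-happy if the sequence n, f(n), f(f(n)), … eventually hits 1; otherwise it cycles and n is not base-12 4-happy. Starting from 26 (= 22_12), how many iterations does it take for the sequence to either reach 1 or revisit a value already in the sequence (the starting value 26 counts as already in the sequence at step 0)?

26 = (2,2)_12 → 2⁴ + 2⁴ = 32
32 = (2,8)_12 → 2⁴ + 8⁴ = 4112
4112 = (2,4,6,8)_12 → 2⁴ + 4⁴ + 6⁴ + 8⁴ = 5664
5664 = (3,3,4,0)_12 → 3⁴ + 3⁴ + 4⁴ + 0⁴ = 418
418 = (2,10,10)_12 → 2⁴ + 10⁴ + 10⁴ = 20016
20016 = (11,7,0,0)_12 → 11⁴ + 7⁴ + 0⁴ + 0⁴ = 17042
17042 = (9,10,4,2)_12 → 9⁴ + 10⁴ + 4⁴ + 2⁴ = 16833
16833 = (9,8,10,9)_12 → 9⁴ + 8⁴ + 10⁴ + 9⁴ = 27218
27218 = (1,3,9,0,2)_12 → 1⁴ + 3⁴ + 9⁴ + 0⁴ + 2⁴ = 6659
6659 = (3,10,2,11)_12 → 3⁴ + 10⁴ + 2⁴ + 11⁴ = 24738
24738 = (1,2,3,9,6)_12 → 1⁴ + 2⁴ + 3⁴ + 9⁴ + 6⁴ = 7955
7955 = (4,7,2,11)_12 → 4⁴ + 7⁴ + 2⁴ + 11⁴ = 17314
17314 = (10,0,2,10)_12 → 10⁴ + 0⁴ + 2⁴ + 10⁴ = 20016  — 20016 repeats.
That took 13 steps.

13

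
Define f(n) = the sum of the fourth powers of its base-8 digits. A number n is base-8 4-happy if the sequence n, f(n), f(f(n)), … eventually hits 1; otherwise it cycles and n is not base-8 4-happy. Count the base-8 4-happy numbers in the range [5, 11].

5: 5 → 625 → 1299 → 369 → 1922 → 1393 → 1938 → 1409 → 1313 → 529 → 18 → 32 → 256 → 256  (repeats 256)
6: 6 → 1296 → 288 → 512 → 1  (reaches 1)
7: 7 → 2401 → 1138 → 1329 → 1569 → 338 → 657 → 34 → 272 → 272  (repeats 272)
8: 8 → 1  (reaches 1)
9: 9 → 2 → 16 → 16  (repeats 16)
10: 10 → 17 → 17  (repeats 17)
11: 11 → 82 → 33 → 257 → 257  (repeats 257)
base-8 4-happy: 6, 8

2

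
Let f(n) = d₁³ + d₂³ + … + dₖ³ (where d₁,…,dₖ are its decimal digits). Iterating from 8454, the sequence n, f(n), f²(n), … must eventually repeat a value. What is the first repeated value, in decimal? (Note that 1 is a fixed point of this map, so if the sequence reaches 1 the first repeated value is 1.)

8454 → 8³ + 4³ + 5³ + 4³ = 765
765 → 7³ + 6³ + 5³ = 684
684 → 6³ + 8³ + 4³ = 792
792 → 7³ + 9³ + 2³ = 1080
1080 → 1³ + 0³ + 8³ + 0³ = 513
513 → 5³ + 1³ + 3³ = 153
153 → 1³ + 5³ + 3³ = 153  — 153 already appeared earlier.

153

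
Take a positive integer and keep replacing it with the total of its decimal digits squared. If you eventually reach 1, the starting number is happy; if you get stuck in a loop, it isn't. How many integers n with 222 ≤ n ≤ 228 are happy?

222: 222 → 12 → 5 → 25 → 29 → 85 → 89 → 145 → 42 → 20 → 4 → 16 → 37 → 58 → 89  — not happy
223: 223 → 17 → 50 → 25 → 29 → 85 → 89 → 145 → 42 → 20 → 4 → 16 → 37 → 58 → 89  — not happy
224: 224 → 24 → 20 → 4 → 16 → 37 → 58 → 89 → 145 → 42 → 20  — not happy
225: 225 → 33 → 18 → 65 → 61 → 37 → 58 → 89 → 145 → 42 → 20 → 4 → 16 → 37  — not happy
226: 226 → 44 → 32 → 13 → 10 → 1  — happy
227: 227 → 57 → 74 → 65 → 61 → 37 → 58 → 89 → 145 → 42 → 20 → 4 → 16 → 37  — not happy
228: 228 → 72 → 53 → 34 → 25 → 29 → 85 → 89 → 145 → 42 → 20 → 4 → 16 → 37 → 58 → 89  — not happy
happy: 226

1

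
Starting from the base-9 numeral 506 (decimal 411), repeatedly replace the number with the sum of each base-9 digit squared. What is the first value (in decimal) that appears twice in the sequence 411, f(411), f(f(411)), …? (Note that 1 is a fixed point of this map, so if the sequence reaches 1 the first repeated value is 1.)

411 = (5,0,6)_9 → 5² + 0² + 6² = 61
61 = (6,7)_9 → 6² + 7² = 85
85 = (1,0,4)_9 → 1² + 0² + 4² = 17
17 = (1,8)_9 → 1² + 8² = 65
65 = (7,2)_9 → 7² + 2² = 53
53 = (5,8)_9 → 5² + 8² = 89
89 = (1,0,8)_9 → 1² + 0² + 8² = 65  — 65 already appeared earlier.

65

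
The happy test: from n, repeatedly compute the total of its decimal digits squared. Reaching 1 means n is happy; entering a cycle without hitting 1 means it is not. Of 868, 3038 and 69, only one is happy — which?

868: 868 → 164 → 53 → 34 → 25 → 29 → 85 → 89 → 145 → 42 → 20 → 4 → 16 → 37 → 58 → 89  — repeats 89 (not happy)
3038: 3038 → 82 → 68 → 100 → 1  — reaches 1 (happy)
69: 69 → 117 → 51 → 26 → 40 → 16 → 37 → 58 → 89 → 145 → 42 → 20 → 4 → 16  — repeats 16 (not happy)

3038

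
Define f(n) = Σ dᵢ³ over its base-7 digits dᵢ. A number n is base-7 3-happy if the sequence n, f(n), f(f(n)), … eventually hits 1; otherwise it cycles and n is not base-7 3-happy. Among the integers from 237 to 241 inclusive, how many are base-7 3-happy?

1

237: 237 → 405 → 219 → 99 → 9 → 9  (repeats 9)
238: 238 → 280 → 250 → 250  (repeats 250)
239: 239 → 281 → 251 → 341 → 557 → 137 → 197 → 65 → 17 → 35 → 125 → 251  (repeats 251)
240: 240 → 288 → 342 → 648 → 282 → 258 → 342  (repeats 342)
241: 241 → 307 → 433 → 343 → 1  (reaches 1)
base-7 3-happy: 241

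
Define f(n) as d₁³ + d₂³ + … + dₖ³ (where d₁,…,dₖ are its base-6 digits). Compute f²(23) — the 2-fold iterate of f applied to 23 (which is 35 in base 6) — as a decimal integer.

73

23 = (3,5)_6 → 3³ + 5³ = 27 + 125 = 152
152 = (4,1,2)_6 → 4³ + 1³ + 2³ = 64 + 1 + 8 = 73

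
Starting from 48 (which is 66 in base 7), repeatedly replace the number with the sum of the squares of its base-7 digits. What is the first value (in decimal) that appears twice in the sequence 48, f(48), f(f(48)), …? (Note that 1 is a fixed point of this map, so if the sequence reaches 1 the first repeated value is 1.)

48 = (6,6)_7 → 6² + 6² = 36 + 36 = 72
72 = (1,3,2)_7 → 1² + 3² + 2² = 1 + 9 + 4 = 14
14 = (2,0)_7 → 2² + 0² = 4 + 0 = 4
4 = (4)_7 → 4² = 16
16 = (2,2)_7 → 2² + 2² = 4 + 4 = 8
8 = (1,1)_7 → 1² + 1² = 1 + 1 = 2
2 = (2)_7 → 2² = 4  — 4 already appeared earlier.

4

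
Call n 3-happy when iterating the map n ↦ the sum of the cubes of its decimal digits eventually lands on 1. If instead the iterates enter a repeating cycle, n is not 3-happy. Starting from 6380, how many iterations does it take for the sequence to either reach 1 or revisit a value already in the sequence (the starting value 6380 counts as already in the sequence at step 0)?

10

6380 → 755
755 → 593
593 → 881
881 → 1025
1025 → 134
134 → 92
92 → 737
737 → 713
713 → 371
371 → 371  — 371 repeats.
That took 10 steps.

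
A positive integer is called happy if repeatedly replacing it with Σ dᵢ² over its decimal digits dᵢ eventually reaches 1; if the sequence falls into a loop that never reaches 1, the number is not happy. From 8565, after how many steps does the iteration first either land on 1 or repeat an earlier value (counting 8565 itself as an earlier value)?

12

8565 → 8² + 5² + 6² + 5² = 64 + 25 + 36 + 25 = 150
150 → 1² + 5² + 0² = 1 + 25 + 0 = 26
26 → 2² + 6² = 4 + 36 = 40
40 → 4² + 0² = 16 + 0 = 16
16 → 1² + 6² = 1 + 36 = 37
37 → 3² + 7² = 9 + 49 = 58
58 → 5² + 8² = 25 + 64 = 89
89 → 8² + 9² = 64 + 81 = 145
145 → 1² + 4² + 5² = 1 + 16 + 25 = 42
42 → 4² + 2² = 16 + 4 = 20
20 → 2² + 0² = 4 + 0 = 4
4 → 4² = 16  — 16 repeats.
That took 12 steps.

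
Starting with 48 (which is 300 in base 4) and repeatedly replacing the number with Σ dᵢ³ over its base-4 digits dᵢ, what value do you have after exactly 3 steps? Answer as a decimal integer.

48 = (3,0,0)_4 → 3³ + 0³ + 0³ = 27 + 0 + 0 = 27
27 = (1,2,3)_4 → 1³ + 2³ + 3³ = 1 + 8 + 27 = 36
36 = (2,1,0)_4 → 2³ + 1³ + 0³ = 8 + 1 + 0 = 9

9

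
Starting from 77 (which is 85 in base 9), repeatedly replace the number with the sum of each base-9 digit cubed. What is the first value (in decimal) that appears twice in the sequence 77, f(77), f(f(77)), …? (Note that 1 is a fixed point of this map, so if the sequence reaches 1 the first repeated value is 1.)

27

77 = (8,5)_9 → 8³ + 5³ = 512 + 125 = 637
637 = (7,7,7)_9 → 7³ + 7³ + 7³ = 343 + 343 + 343 = 1029
1029 = (1,3,6,3)_9 → 1³ + 3³ + 6³ + 3³ = 1 + 27 + 216 + 27 = 271
271 = (3,3,1)_9 → 3³ + 3³ + 1³ = 27 + 27 + 1 = 55
55 = (6,1)_9 → 6³ + 1³ = 216 + 1 = 217
217 = (2,6,1)_9 → 2³ + 6³ + 1³ = 8 + 216 + 1 = 225
225 = (2,7,0)_9 → 2³ + 7³ + 0³ = 8 + 343 + 0 = 351
351 = (4,3,0)_9 → 4³ + 3³ + 0³ = 64 + 27 + 0 = 91
91 = (1,1,1)_9 → 1³ + 1³ + 1³ = 1 + 1 + 1 = 3
3 = (3)_9 → 3³ = 27
27 = (3,0)_9 → 3³ + 0³ = 27 + 0 = 27  — 27 already appeared earlier.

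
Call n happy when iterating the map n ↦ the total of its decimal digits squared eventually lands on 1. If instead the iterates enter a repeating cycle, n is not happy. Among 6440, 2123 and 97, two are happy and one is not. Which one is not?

6440: 6440 → 68 → 100 → 1  — reaches 1 (happy)
2123: 2123 → 18 → 65 → 61 → 37 → 58 → 89 → 145 → 42 → 20 → 4 → 16 → 37  — repeats 37 (not happy)
97: 97 → 130 → 10 → 1  — reaches 1 (happy)

2123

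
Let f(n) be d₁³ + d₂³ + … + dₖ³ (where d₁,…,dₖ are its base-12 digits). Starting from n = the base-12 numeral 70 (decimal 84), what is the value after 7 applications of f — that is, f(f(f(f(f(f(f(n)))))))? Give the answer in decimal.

793

84 = (7,0)_12 → 7³ + 0³ = 343 + 0 = 343
343 = (2,4,7)_12 → 2³ + 4³ + 7³ = 8 + 64 + 343 = 415
415 = (2,10,7)_12 → 2³ + 10³ + 7³ = 8 + 1000 + 343 = 1351
1351 = (9,4,7)_12 → 9³ + 4³ + 7³ = 729 + 64 + 343 = 1136
1136 = (7,10,8)_12 → 7³ + 10³ + 8³ = 343 + 1000 + 512 = 1855
1855 = (1,0,10,7)_12 → 1³ + 0³ + 10³ + 7³ = 1 + 0 + 1000 + 343 = 1344
1344 = (9,4,0)_12 → 9³ + 4³ + 0³ = 729 + 64 + 0 = 793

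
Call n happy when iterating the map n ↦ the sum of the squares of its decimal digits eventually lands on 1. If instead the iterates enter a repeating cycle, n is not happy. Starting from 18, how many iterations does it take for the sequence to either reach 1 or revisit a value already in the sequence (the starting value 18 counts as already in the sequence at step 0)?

18 → 1² + 8² = 65
65 → 6² + 5² = 61
61 → 6² + 1² = 37
37 → 3² + 7² = 58
58 → 5² + 8² = 89
89 → 8² + 9² = 145
145 → 1² + 4² + 5² = 42
42 → 4² + 2² = 20
20 → 2² + 0² = 4
4 → 4² = 16
16 → 1² + 6² = 37  — 37 repeats.
That took 11 steps.

11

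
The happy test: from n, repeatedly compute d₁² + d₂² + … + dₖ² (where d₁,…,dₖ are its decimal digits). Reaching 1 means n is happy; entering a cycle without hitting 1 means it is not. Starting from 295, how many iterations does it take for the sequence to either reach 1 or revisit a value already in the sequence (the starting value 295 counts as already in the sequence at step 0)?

11

295 → 2² + 9² + 5² = 4 + 81 + 25 = 110
110 → 1² + 1² + 0² = 1 + 1 + 0 = 2
2 → 2² = 4
4 → 4² = 16
16 → 1² + 6² = 1 + 36 = 37
37 → 3² + 7² = 9 + 49 = 58
58 → 5² + 8² = 25 + 64 = 89
89 → 8² + 9² = 64 + 81 = 145
145 → 1² + 4² + 5² = 1 + 16 + 25 = 42
42 → 4² + 2² = 16 + 4 = 20
20 → 2² + 0² = 4 + 0 = 4  — 4 repeats.
That took 11 steps.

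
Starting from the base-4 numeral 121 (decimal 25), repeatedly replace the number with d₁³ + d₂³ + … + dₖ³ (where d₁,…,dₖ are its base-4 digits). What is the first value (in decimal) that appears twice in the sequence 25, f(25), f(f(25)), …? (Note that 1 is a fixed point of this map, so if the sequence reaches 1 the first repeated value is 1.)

25 = (1,2,1)_4 → 10
10 = (2,2)_4 → 16
16 = (1,0,0)_4 → 1  — reached the fixed point 1.
1 → 1, so 1 is the first repeated value.

1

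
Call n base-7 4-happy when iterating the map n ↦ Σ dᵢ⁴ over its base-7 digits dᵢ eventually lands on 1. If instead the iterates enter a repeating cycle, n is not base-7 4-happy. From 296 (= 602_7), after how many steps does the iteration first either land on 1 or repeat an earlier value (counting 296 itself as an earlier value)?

10

296 = (6,0,2)_7 → 1312
1312 = (3,5,5,3)_7 → 1412
1412 = (4,0,5,5)_7 → 1506
1506 = (4,2,5,1)_7 → 898
898 = (2,4,2,2)_7 → 304
304 = (6,1,3)_7 → 1378
1378 = (4,0,0,6)_7 → 1552
1552 = (4,3,4,5)_7 → 1218
1218 = (3,3,6,0)_7 → 1458
1458 = (4,1,5,2)_7 → 898  — 898 repeats.
That took 10 steps.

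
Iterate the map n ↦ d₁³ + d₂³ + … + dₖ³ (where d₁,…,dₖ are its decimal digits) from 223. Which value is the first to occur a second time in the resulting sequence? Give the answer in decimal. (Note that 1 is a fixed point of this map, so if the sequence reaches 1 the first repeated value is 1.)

223 → 2³ + 2³ + 3³ = 43
43 → 4³ + 3³ = 91
91 → 9³ + 1³ = 730
730 → 7³ + 3³ + 0³ = 370
370 → 3³ + 7³ + 0³ = 370  — 370 already appeared earlier.

370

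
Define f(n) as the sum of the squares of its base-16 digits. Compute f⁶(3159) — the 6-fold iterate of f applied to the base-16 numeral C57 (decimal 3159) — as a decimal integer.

3159 = (12,5,7)_16 → 12² + 5² + 7² = 144 + 25 + 49 = 218
218 = (13,10)_16 → 13² + 10² = 169 + 100 = 269
269 = (1,0,13)_16 → 1² + 0² + 13² = 1 + 0 + 169 = 170
170 = (10,10)_16 → 10² + 10² = 100 + 100 = 200
200 = (12,8)_16 → 12² + 8² = 144 + 64 = 208
208 = (13,0)_16 → 13² + 0² = 169 + 0 = 169

169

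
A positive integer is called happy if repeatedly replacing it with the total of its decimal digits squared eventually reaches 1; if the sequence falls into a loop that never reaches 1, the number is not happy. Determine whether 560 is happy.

not happy

560 → 61
61 → 37
37 → 58
58 → 89
89 → 145
145 → 42
42 → 20
20 → 4
4 → 16
16 → 37  — 37 already seen; the sequence cycles without reaching 1.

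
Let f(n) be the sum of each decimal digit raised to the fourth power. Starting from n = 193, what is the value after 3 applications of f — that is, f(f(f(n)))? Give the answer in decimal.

13154

193 → 1⁴ + 9⁴ + 3⁴ = 6643
6643 → 6⁴ + 6⁴ + 4⁴ + 3⁴ = 2929
2929 → 2⁴ + 9⁴ + 2⁴ + 9⁴ = 13154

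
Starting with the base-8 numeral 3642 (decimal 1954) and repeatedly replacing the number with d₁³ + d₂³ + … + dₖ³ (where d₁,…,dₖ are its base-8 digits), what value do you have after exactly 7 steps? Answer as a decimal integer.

434

1954 = (3,6,4,2)_8 → 315
315 = (4,7,3)_8 → 434
434 = (6,6,2)_8 → 440
440 = (6,7,0)_8 → 559
559 = (1,0,5,7)_8 → 469
469 = (7,2,5)_8 → 476
476 = (7,3,4)_8 → 434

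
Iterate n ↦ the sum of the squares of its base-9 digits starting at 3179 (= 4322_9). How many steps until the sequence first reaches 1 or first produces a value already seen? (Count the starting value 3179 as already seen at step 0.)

3179 = (4,3,2,2)_9 → 4² + 3² + 2² + 2² = 16 + 9 + 4 + 4 = 33
33 = (3,6)_9 → 3² + 6² = 9 + 36 = 45
45 = (5,0)_9 → 5² + 0² = 25 + 0 = 25
25 = (2,7)_9 → 2² + 7² = 4 + 49 = 53
53 = (5,8)_9 → 5² + 8² = 25 + 64 = 89
89 = (1,0,8)_9 → 1² + 0² + 8² = 1 + 0 + 64 = 65
65 = (7,2)_9 → 7² + 2² = 49 + 4 = 53  — 53 repeats.
That took 7 steps.

7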